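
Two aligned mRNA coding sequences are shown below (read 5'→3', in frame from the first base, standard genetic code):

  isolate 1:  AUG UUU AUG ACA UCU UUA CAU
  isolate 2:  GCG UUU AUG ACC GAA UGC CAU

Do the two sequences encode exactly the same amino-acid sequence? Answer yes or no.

Codon 1: AUG Met / GCG Ala — nonsynonymous.
Codon 2: UUU Phe / UUU Phe — identical.
Codon 3: AUG Met / AUG Met — identical.
Codon 4: ACA Thr / ACC Thr — synonymous.
Codon 5: UCU Ser / GAA Glu — nonsynonymous.
Codon 6: UUA Leu / UGC Cys — nonsynonymous.
Codon 7: CAU His / CAU His — identical.
Nonsynonymous differences: 3 → different protein.

no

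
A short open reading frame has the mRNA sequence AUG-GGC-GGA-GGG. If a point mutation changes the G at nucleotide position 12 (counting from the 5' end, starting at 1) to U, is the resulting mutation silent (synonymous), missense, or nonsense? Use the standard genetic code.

silent

Position 12 falls in codon 4: GGG → Gly.
After the substitution the codon is GGU → Gly.
Both encode Gly, so the change is synonymous.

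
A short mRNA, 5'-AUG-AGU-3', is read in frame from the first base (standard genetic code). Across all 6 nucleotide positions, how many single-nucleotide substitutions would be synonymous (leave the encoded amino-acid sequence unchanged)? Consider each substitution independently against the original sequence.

Codon 1 (AUG, Met): 0 synonymous substitutions.
Codon 2 (AGU, Ser): 1 synonymous substitution.
Total: 0 + 1 = 1.

1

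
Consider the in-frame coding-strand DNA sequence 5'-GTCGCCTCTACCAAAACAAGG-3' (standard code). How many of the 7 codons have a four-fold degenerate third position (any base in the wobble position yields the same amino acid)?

5

Codon 1 GTC (Val): third position 4-fold.
Codon 2 GCC (Ala): third position 4-fold.
Codon 3 TCT (Ser): third position 4-fold.
Codon 4 ACC (Thr): third position 4-fold.
Codon 5 AAA (Lys): third position 2-fold.
Codon 6 ACA (Thr): third position 4-fold.
Codon 7 AGG (Arg): third position 2-fold.
Four-fold degenerate third positions: 5.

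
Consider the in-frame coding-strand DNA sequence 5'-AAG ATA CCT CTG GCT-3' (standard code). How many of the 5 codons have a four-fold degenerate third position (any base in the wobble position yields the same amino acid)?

3

Codon 1 AAG (Lys): third position 2-fold.
Codon 2 ATA (Ile): third position 3-fold.
Codon 3 CCT (Pro): third position 4-fold.
Codon 4 CTG (Leu): third position 4-fold.
Codon 5 GCT (Ala): third position 4-fold.
Four-fold degenerate third positions: 3.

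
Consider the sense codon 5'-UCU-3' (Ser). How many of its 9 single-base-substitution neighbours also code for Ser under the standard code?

Position 1: none → 0 synonymous.
Position 2: none → 0 synonymous.
Position 3: UCC, UCA, UCG → 3 synonymous.
Total: 0 + 0 + 3 = 3.

3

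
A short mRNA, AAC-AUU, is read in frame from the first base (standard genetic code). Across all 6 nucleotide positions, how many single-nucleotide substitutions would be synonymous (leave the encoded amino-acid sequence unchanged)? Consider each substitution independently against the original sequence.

Codon 1 (AAC, Asn): 1 synonymous substitution.
Codon 2 (AUU, Ile): 2 synonymous substitutions.
Total: 1 + 2 = 3.

3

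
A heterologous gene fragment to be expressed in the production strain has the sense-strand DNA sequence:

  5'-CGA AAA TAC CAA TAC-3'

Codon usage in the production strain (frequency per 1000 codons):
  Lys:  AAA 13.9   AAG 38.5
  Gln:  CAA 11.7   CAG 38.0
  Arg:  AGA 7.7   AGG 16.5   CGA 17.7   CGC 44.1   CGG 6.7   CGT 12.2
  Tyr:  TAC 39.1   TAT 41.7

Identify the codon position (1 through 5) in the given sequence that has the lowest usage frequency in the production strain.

Codon 1 CGA (Arg): 17.7 per 1000.
Codon 2 AAA (Lys): 13.9 per 1000.
Codon 3 TAC (Tyr): 39.1 per 1000.
Codon 4 CAA (Gln): 11.7 per 1000.
Codon 5 TAC (Tyr): 39.1 per 1000.
Lowest frequency is 11.7 at codon 4.

4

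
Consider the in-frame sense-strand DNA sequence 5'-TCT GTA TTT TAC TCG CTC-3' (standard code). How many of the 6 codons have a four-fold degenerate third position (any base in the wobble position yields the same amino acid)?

4

Codon 1 TCT (Ser): third position 4-fold.
Codon 2 GTA (Val): third position 4-fold.
Codon 3 TTT (Phe): third position 2-fold.
Codon 4 TAC (Tyr): third position 2-fold.
Codon 5 TCG (Ser): third position 4-fold.
Codon 6 CTC (Leu): third position 4-fold.
Four-fold degenerate third positions: 4.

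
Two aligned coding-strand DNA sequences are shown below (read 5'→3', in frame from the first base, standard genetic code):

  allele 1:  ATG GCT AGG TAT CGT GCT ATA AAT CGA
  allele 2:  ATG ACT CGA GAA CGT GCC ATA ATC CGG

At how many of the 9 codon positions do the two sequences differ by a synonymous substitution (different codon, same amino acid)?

Codon 1: ATG Met / ATG Met — identical.
Codon 2: GCT Ala / ACT Thr — nonsynonymous.
Codon 3: AGG Arg / CGA Arg — synonymous.
Codon 4: TAT Tyr / GAA Glu — nonsynonymous.
Codon 5: CGT Arg / CGT Arg — identical.
Codon 6: GCT Ala / GCC Ala — synonymous.
Codon 7: ATA Ile / ATA Ile — identical.
Codon 8: AAT Asn / ATC Ile — nonsynonymous.
Codon 9: CGA Arg / CGG Arg — synonymous.
Synonymous differences: 3.

3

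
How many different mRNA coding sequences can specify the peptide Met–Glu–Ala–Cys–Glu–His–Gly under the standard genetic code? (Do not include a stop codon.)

256

Met: 1 codon.
Glu: 2 codons.
Ala: 4 codons.
Cys: 2 codons.
Glu: 2 codons.
His: 2 codons.
Gly: 4 codons.
1 × 2 × 4 × 2 × 2 × 2 × 4 = 256.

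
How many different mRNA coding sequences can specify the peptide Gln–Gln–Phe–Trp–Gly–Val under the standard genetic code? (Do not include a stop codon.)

Gln: 2 codons.
Gln: 2 codons.
Phe: 2 codons.
Trp: 1 codon.
Gly: 4 codons.
Val: 4 codons.
2 × 2 × 2 × 1 × 4 × 4 = 128.

128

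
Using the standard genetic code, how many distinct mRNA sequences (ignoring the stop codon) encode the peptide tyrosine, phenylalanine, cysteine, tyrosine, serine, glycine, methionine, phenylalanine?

Tyr: 2 codons.
Phe: 2 codons.
Cys: 2 codons.
Tyr: 2 codons.
Ser: 6 codons.
Gly: 4 codons.
Met: 1 codon.
Phe: 2 codons.
2 × 2 × 2 × 2 × 6 × 4 × 1 × 2 = 768.

768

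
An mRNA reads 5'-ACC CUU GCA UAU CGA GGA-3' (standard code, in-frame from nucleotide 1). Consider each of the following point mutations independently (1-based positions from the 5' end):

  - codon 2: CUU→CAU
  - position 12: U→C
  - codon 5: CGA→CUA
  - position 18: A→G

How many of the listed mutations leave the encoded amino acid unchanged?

Codon 2: CUU (Leu) → CAU (His) — missense.
Codon 4: UAU (Tyr) → UAC (Tyr) — synonymous.
Codon 5: CGA (Arg) → CUA (Leu) — missense.
Codon 6: GGA (Gly) → GGG (Gly) — synonymous.
Synonymous: 2 of 4.

2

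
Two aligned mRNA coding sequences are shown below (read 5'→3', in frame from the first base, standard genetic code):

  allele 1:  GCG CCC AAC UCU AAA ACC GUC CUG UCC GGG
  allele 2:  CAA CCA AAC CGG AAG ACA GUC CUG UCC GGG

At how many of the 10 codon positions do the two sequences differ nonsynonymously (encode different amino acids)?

Codon 1: GCG Ala / CAA Gln — nonsynonymous.
Codon 2: CCC Pro / CCA Pro — synonymous.
Codon 3: AAC Asn / AAC Asn — identical.
Codon 4: UCU Ser / CGG Arg — nonsynonymous.
Codon 5: AAA Lys / AAG Lys — synonymous.
Codon 6: ACC Thr / ACA Thr — synonymous.
Codon 7: GUC Val / GUC Val — identical.
Codon 8: CUG Leu / CUG Leu — identical.
Codon 9: UCC Ser / UCC Ser — identical.
Codon 10: GGG Gly / GGG Gly — identical.
Nonsynonymous differences: 2.

2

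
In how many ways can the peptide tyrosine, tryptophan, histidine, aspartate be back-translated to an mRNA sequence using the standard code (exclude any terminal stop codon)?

Tyr: 2 codons.
Trp: 1 codon.
His: 2 codons.
Asp: 2 codons.
2 × 1 × 2 × 2 = 8.

8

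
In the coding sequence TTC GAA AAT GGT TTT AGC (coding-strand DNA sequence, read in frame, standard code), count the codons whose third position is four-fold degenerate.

1

Codon 1 TTC (Phe): third position 2-fold.
Codon 2 GAA (Glu): third position 2-fold.
Codon 3 AAT (Asn): third position 2-fold.
Codon 4 GGT (Gly): third position 4-fold.
Codon 5 TTT (Phe): third position 2-fold.
Codon 6 AGC (Ser): third position 2-fold.
Four-fold degenerate third positions: 1.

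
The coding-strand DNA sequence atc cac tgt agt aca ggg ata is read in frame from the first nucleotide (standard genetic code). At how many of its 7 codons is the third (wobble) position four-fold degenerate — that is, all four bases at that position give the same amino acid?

Codon 1 ATC (Ile): third position 3-fold.
Codon 2 CAC (His): third position 2-fold.
Codon 3 TGT (Cys): third position 2-fold.
Codon 4 AGT (Ser): third position 2-fold.
Codon 5 ACA (Thr): third position 4-fold.
Codon 6 GGG (Gly): third position 4-fold.
Codon 7 ATA (Ile): third position 3-fold.
Four-fold degenerate third positions: 2.

2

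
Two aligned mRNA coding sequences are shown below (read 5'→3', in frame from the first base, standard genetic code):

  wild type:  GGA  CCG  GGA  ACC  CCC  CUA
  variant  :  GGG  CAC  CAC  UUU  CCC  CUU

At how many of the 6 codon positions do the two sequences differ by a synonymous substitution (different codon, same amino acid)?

2

Codon 1: GGA Gly / GGG Gly — synonymous.
Codon 2: CCG Pro / CAC His — nonsynonymous.
Codon 3: GGA Gly / CAC His — nonsynonymous.
Codon 4: ACC Thr / UUU Phe — nonsynonymous.
Codon 5: CCC Pro / CCC Pro — identical.
Codon 6: CUA Leu / CUU Leu — synonymous.
Synonymous differences: 2.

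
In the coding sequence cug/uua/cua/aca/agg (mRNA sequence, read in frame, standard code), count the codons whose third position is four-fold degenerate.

Codon 1 CUG (Leu): third position 4-fold.
Codon 2 UUA (Leu): third position 2-fold.
Codon 3 CUA (Leu): third position 4-fold.
Codon 4 ACA (Thr): third position 4-fold.
Codon 5 AGG (Arg): third position 2-fold.
Four-fold degenerate third positions: 3.

3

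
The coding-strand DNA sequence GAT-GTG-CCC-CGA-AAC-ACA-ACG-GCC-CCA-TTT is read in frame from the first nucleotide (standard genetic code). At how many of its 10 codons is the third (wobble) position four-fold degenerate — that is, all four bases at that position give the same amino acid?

7

Codon 1 GAT (Asp): third position 2-fold.
Codon 2 GTG (Val): third position 4-fold.
Codon 3 CCC (Pro): third position 4-fold.
Codon 4 CGA (Arg): third position 4-fold.
Codon 5 AAC (Asn): third position 2-fold.
Codon 6 ACA (Thr): third position 4-fold.
Codon 7 ACG (Thr): third position 4-fold.
Codon 8 GCC (Ala): third position 4-fold.
Codon 9 CCA (Pro): third position 4-fold.
Codon 10 TTT (Phe): third position 2-fold.
Four-fold degenerate third positions: 7.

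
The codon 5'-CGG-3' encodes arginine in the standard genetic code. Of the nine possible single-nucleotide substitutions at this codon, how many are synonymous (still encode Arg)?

4

Position 1: AGG → 1 synonymous.
Position 2: none → 0 synonymous.
Position 3: CGU, CGC, CGA → 3 synonymous.
Total: 1 + 0 + 3 = 4.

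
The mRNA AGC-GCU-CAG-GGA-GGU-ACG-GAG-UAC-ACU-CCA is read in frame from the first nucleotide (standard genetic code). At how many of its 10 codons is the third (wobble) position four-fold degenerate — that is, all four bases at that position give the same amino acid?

Codon 1 AGC (Ser): third position 2-fold.
Codon 2 GCU (Ala): third position 4-fold.
Codon 3 CAG (Gln): third position 2-fold.
Codon 4 GGA (Gly): third position 4-fold.
Codon 5 GGU (Gly): third position 4-fold.
Codon 6 ACG (Thr): third position 4-fold.
Codon 7 GAG (Glu): third position 2-fold.
Codon 8 UAC (Tyr): third position 2-fold.
Codon 9 ACU (Thr): third position 4-fold.
Codon 10 CCA (Pro): third position 4-fold.
Four-fold degenerate third positions: 6.

6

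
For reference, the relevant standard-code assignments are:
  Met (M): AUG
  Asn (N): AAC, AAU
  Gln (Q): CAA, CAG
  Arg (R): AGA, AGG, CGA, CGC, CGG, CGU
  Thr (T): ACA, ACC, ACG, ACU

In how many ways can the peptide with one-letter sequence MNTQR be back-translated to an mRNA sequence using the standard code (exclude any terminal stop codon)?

Met: 1 codon.
Asn: 2 codons.
Thr: 4 codons.
Gln: 2 codons.
Arg: 6 codons.
1 × 2 × 4 × 2 × 6 = 96.

96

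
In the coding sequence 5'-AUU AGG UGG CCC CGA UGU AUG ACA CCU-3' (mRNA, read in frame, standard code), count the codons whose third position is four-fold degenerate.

Codon 1 AUU (Ile): third position 3-fold.
Codon 2 AGG (Arg): third position 2-fold.
Codon 3 UGG (Trp): third position 1-fold.
Codon 4 CCC (Pro): third position 4-fold.
Codon 5 CGA (Arg): third position 4-fold.
Codon 6 UGU (Cys): third position 2-fold.
Codon 7 AUG (Met): third position 1-fold.
Codon 8 ACA (Thr): third position 4-fold.
Codon 9 CCU (Pro): third position 4-fold.
Four-fold degenerate third positions: 4.

4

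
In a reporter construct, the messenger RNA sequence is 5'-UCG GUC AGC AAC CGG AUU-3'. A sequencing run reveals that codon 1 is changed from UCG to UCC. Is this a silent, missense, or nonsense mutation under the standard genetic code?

Position 3 falls in codon 1: UCG → Ser.
After the substitution the codon is UCC → Ser.
Both encode Ser, so the change is synonymous.

silent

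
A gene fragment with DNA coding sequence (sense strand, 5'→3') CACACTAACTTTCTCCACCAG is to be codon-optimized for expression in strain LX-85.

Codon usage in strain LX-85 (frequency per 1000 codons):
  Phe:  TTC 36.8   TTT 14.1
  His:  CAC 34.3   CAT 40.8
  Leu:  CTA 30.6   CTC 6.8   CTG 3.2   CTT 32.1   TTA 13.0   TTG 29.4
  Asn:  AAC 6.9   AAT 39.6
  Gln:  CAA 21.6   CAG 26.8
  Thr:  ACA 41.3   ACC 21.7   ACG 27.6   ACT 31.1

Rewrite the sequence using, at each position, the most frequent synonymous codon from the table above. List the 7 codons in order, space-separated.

Codon 1 (His): best is CAT at 40.8.
Codon 2 (Thr): best is ACA at 41.3.
Codon 3 (Asn): best is AAT at 39.6.
Codon 4 (Phe): best is TTC at 36.8.
Codon 5 (Leu): best is CTT at 32.1.
Codon 6 (His): best is CAT at 40.8.
Codon 7 (Gln): best is CAG at 26.8.

CAT ACA AAT TTC CTT CAT CAG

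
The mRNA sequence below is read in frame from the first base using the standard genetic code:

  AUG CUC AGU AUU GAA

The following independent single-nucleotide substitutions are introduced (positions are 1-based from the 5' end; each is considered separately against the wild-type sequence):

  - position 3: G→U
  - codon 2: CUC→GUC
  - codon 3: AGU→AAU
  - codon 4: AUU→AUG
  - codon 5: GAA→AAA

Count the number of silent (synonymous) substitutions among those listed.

Codon 1: AUG (Met) → AUU (Ile) — missense.
Codon 2: CUC (Leu) → GUC (Val) — missense.
Codon 3: AGU (Ser) → AAU (Asn) — missense.
Codon 4: AUU (Ile) → AUG (Met) — missense.
Codon 5: GAA (Glu) → AAA (Lys) — missense.
Synonymous: 0 of 5.

0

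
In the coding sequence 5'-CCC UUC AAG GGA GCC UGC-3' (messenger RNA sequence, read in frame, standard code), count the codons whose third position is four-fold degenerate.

Codon 1 CCC (Pro): third position 4-fold.
Codon 2 UUC (Phe): third position 2-fold.
Codon 3 AAG (Lys): third position 2-fold.
Codon 4 GGA (Gly): third position 4-fold.
Codon 5 GCC (Ala): third position 4-fold.
Codon 6 UGC (Cys): third position 2-fold.
Four-fold degenerate third positions: 3.

3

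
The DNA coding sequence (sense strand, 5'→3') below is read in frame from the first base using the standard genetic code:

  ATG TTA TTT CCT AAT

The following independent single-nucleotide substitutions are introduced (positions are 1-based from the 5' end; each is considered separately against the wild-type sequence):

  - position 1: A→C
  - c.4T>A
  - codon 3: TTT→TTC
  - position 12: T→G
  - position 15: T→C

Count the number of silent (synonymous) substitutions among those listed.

Codon 1: ATG (Met) → CTG (Leu) — missense.
Codon 2: TTA (Leu) → ATA (Ile) — missense.
Codon 3: TTT (Phe) → TTC (Phe) — synonymous.
Codon 4: CCT (Pro) → CCG (Pro) — synonymous.
Codon 5: AAT (Asn) → AAC (Asn) — synonymous.
Synonymous: 3 of 5.

3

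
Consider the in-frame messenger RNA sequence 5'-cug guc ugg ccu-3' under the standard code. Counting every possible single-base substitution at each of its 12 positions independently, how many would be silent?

Codon 1 (CUG, Leu): 4 synonymous substitutions.
Codon 2 (GUC, Val): 3 synonymous substitutions.
Codon 3 (UGG, Trp): 0 synonymous substitutions.
Codon 4 (CCU, Pro): 3 synonymous substitutions.
Total: 4 + 3 + 0 + 3 = 10.

10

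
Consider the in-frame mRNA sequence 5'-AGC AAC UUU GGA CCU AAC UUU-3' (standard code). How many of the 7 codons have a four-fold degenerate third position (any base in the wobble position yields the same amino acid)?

2

Codon 1 AGC (Ser): third position 2-fold.
Codon 2 AAC (Asn): third position 2-fold.
Codon 3 UUU (Phe): third position 2-fold.
Codon 4 GGA (Gly): third position 4-fold.
Codon 5 CCU (Pro): third position 4-fold.
Codon 6 AAC (Asn): third position 2-fold.
Codon 7 UUU (Phe): third position 2-fold.
Four-fold degenerate third positions: 2.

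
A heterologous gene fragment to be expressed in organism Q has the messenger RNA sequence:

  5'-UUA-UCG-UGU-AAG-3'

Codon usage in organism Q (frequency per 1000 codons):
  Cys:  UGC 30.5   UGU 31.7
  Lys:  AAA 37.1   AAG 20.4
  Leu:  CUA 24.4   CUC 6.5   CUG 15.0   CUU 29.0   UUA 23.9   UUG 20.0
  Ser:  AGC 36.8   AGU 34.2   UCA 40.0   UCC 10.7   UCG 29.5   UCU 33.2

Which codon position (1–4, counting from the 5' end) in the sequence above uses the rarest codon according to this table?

4

Codon 1 UUA (Leu): 23.9 per 1000.
Codon 2 UCG (Ser): 29.5 per 1000.
Codon 3 UGU (Cys): 31.7 per 1000.
Codon 4 AAG (Lys): 20.4 per 1000.
Lowest frequency is 20.4 at codon 4.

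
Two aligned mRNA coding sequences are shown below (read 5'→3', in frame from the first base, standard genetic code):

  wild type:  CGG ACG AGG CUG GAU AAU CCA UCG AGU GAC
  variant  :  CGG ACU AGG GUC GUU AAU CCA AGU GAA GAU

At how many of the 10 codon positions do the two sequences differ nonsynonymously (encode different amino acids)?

3

Codon 1: CGG Arg / CGG Arg — identical.
Codon 2: ACG Thr / ACU Thr — synonymous.
Codon 3: AGG Arg / AGG Arg — identical.
Codon 4: CUG Leu / GUC Val — nonsynonymous.
Codon 5: GAU Asp / GUU Val — nonsynonymous.
Codon 6: AAU Asn / AAU Asn — identical.
Codon 7: CCA Pro / CCA Pro — identical.
Codon 8: UCG Ser / AGU Ser — synonymous.
Codon 9: AGU Ser / GAA Glu — nonsynonymous.
Codon 10: GAC Asp / GAU Asp — synonymous.
Nonsynonymous differences: 3.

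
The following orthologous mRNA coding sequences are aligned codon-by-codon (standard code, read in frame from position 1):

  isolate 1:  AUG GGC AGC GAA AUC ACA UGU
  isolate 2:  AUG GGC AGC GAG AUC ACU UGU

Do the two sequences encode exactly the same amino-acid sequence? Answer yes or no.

Codon 1: AUG Met / AUG Met — identical.
Codon 2: GGC Gly / GGC Gly — identical.
Codon 3: AGC Ser / AGC Ser — identical.
Codon 4: GAA Glu / GAG Glu — synonymous.
Codon 5: AUC Ile / AUC Ile — identical.
Codon 6: ACA Thr / ACU Thr — synonymous.
Codon 7: UGU Cys / UGU Cys — identical.
Nonsynonymous differences: 0 → same protein.

yes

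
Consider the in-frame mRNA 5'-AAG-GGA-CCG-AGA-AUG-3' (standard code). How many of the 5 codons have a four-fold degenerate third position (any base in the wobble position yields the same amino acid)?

Codon 1 AAG (Lys): third position 2-fold.
Codon 2 GGA (Gly): third position 4-fold.
Codon 3 CCG (Pro): third position 4-fold.
Codon 4 AGA (Arg): third position 2-fold.
Codon 5 AUG (Met): third position 1-fold.
Four-fold degenerate third positions: 2.

2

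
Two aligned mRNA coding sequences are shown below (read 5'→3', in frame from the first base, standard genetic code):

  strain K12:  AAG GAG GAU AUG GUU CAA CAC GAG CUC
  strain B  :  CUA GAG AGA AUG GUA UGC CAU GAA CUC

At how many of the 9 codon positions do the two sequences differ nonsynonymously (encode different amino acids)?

3

Codon 1: AAG Lys / CUA Leu — nonsynonymous.
Codon 2: GAG Glu / GAG Glu — identical.
Codon 3: GAU Asp / AGA Arg — nonsynonymous.
Codon 4: AUG Met / AUG Met — identical.
Codon 5: GUU Val / GUA Val — synonymous.
Codon 6: CAA Gln / UGC Cys — nonsynonymous.
Codon 7: CAC His / CAU His — synonymous.
Codon 8: GAG Glu / GAA Glu — synonymous.
Codon 9: CUC Leu / CUC Leu — identical.
Nonsynonymous differences: 3.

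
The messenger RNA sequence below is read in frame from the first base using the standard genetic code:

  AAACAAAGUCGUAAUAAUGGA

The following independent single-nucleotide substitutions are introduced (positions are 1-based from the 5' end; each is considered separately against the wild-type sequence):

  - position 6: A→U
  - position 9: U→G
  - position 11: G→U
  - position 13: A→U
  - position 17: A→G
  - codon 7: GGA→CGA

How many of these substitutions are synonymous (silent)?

0

Codon 2: CAA (Gln) → CAU (His) — missense.
Codon 3: AGU (Ser) → AGG (Arg) — missense.
Codon 4: CGU (Arg) → CUU (Leu) — missense.
Codon 5: AAU (Asn) → UAU (Tyr) — missense.
Codon 6: AAU (Asn) → AGU (Ser) — missense.
Codon 7: GGA (Gly) → CGA (Arg) — missense.
Synonymous: 0 of 6.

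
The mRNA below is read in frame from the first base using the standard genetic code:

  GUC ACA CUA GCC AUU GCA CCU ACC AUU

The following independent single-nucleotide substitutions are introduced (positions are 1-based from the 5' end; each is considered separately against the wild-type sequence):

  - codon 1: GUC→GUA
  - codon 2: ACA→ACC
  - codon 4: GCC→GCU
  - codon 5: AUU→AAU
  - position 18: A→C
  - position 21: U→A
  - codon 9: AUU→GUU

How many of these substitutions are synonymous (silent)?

5

Codon 1: GUC (Val) → GUA (Val) — synonymous.
Codon 2: ACA (Thr) → ACC (Thr) — synonymous.
Codon 4: GCC (Ala) → GCU (Ala) — synonymous.
Codon 5: AUU (Ile) → AAU (Asn) — missense.
Codon 6: GCA (Ala) → GCC (Ala) — synonymous.
Codon 7: CCU (Pro) → CCA (Pro) — synonymous.
Codon 9: AUU (Ile) → GUU (Val) — missense.
Synonymous: 5 of 7.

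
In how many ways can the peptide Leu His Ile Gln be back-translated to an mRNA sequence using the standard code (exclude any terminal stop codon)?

72

Leu: 6 codons.
His: 2 codons.
Ile: 3 codons.
Gln: 2 codons.
6 × 2 × 3 × 2 = 72.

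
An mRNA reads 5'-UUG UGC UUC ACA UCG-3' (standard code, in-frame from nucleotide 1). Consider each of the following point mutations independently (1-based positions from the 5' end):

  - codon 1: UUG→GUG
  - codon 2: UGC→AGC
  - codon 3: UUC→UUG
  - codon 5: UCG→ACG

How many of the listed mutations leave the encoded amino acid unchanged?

Codon 1: UUG (Leu) → GUG (Val) — missense.
Codon 2: UGC (Cys) → AGC (Ser) — missense.
Codon 3: UUC (Phe) → UUG (Leu) — missense.
Codon 5: UCG (Ser) → ACG (Thr) — missense.
Synonymous: 0 of 4.

0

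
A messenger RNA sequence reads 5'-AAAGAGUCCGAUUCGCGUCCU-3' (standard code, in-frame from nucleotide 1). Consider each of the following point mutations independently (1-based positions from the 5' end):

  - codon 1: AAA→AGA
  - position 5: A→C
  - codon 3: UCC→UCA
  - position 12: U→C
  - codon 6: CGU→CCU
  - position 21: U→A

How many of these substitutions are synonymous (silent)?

3

Codon 1: AAA (Lys) → AGA (Arg) — missense.
Codon 2: GAG (Glu) → GCG (Ala) — missense.
Codon 3: UCC (Ser) → UCA (Ser) — synonymous.
Codon 4: GAU (Asp) → GAC (Asp) — synonymous.
Codon 6: CGU (Arg) → CCU (Pro) — missense.
Codon 7: CCU (Pro) → CCA (Pro) — synonymous.
Synonymous: 3 of 6.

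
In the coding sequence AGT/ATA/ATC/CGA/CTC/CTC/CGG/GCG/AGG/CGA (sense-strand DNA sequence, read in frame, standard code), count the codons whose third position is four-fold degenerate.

Codon 1 AGT (Ser): third position 2-fold.
Codon 2 ATA (Ile): third position 3-fold.
Codon 3 ATC (Ile): third position 3-fold.
Codon 4 CGA (Arg): third position 4-fold.
Codon 5 CTC (Leu): third position 4-fold.
Codon 6 CTC (Leu): third position 4-fold.
Codon 7 CGG (Arg): third position 4-fold.
Codon 8 GCG (Ala): third position 4-fold.
Codon 9 AGG (Arg): third position 2-fold.
Codon 10 CGA (Arg): third position 4-fold.
Four-fold degenerate third positions: 6.

6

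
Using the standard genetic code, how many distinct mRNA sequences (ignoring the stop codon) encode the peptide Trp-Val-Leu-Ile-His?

Trp: 1 codon.
Val: 4 codons.
Leu: 6 codons.
Ile: 3 codons.
His: 2 codons.
1 × 4 × 6 × 3 × 2 = 144.

144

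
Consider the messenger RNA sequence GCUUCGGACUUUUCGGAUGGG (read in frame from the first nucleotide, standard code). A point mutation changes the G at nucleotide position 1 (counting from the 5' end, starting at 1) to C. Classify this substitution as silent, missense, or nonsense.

missense

Position 1 falls in codon 1: GCU → Ala.
After the substitution the codon is CCU → Pro.
Ala ≠ Pro, so this is a missense mutation.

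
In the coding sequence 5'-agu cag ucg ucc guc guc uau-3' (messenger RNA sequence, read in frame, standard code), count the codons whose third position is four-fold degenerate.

4

Codon 1 AGU (Ser): third position 2-fold.
Codon 2 CAG (Gln): third position 2-fold.
Codon 3 UCG (Ser): third position 4-fold.
Codon 4 UCC (Ser): third position 4-fold.
Codon 5 GUC (Val): third position 4-fold.
Codon 6 GUC (Val): third position 4-fold.
Codon 7 UAU (Tyr): third position 2-fold.
Four-fold degenerate third positions: 4.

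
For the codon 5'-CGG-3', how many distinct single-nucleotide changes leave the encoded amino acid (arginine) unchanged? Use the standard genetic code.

Position 1: AGG → 1 synonymous.
Position 2: none → 0 synonymous.
Position 3: CGU, CGC, CGA → 3 synonymous.
Total: 1 + 0 + 3 = 4.

4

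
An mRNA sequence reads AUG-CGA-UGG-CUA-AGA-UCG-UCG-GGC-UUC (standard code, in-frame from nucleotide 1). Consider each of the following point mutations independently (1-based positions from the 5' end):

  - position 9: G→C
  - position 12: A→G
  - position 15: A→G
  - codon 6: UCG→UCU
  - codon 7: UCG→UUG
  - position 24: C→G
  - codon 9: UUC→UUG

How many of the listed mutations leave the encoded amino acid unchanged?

4

Codon 3: UGG (Trp) → UGC (Cys) — missense.
Codon 4: CUA (Leu) → CUG (Leu) — synonymous.
Codon 5: AGA (Arg) → AGG (Arg) — synonymous.
Codon 6: UCG (Ser) → UCU (Ser) — synonymous.
Codon 7: UCG (Ser) → UUG (Leu) — missense.
Codon 8: GGC (Gly) → GGG (Gly) — synonymous.
Codon 9: UUC (Phe) → UUG (Leu) — missense.
Synonymous: 4 of 7.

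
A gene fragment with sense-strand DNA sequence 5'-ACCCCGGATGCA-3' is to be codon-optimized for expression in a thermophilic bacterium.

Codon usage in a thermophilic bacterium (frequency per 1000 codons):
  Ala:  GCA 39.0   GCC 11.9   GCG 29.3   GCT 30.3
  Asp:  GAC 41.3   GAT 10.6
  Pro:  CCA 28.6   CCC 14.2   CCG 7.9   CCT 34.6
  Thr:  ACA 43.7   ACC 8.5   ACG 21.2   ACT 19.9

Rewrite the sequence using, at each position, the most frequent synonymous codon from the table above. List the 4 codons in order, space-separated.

Codon 1 (Thr): best is ACA at 43.7.
Codon 2 (Pro): best is CCT at 34.6.
Codon 3 (Asp): best is GAC at 41.3.
Codon 4 (Ala): best is GCA at 39.0.

ACA CCT GAC GCA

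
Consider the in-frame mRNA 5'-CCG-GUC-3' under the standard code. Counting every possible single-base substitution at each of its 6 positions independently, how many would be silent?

Codon 1 (CCG, Pro): 3 synonymous substitutions.
Codon 2 (GUC, Val): 3 synonymous substitutions.
Total: 3 + 3 = 6.

6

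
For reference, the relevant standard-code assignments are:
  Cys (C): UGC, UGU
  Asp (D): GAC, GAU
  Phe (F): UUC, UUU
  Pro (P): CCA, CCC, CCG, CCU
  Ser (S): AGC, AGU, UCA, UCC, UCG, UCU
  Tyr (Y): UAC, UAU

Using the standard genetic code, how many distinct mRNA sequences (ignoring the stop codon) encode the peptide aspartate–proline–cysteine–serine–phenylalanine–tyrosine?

384

Asp: 2 codons.
Pro: 4 codons.
Cys: 2 codons.
Ser: 6 codons.
Phe: 2 codons.
Tyr: 2 codons.
2 × 4 × 2 × 6 × 2 × 2 = 384.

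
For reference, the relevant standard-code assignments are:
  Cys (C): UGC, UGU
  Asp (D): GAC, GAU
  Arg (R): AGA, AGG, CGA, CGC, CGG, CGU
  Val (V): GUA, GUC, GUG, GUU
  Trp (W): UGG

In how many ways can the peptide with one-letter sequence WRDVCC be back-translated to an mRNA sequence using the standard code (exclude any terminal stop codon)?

Trp: 1 codon.
Arg: 6 codons.
Asp: 2 codons.
Val: 4 codons.
Cys: 2 codons.
Cys: 2 codons.
1 × 6 × 2 × 4 × 2 × 2 = 192.

192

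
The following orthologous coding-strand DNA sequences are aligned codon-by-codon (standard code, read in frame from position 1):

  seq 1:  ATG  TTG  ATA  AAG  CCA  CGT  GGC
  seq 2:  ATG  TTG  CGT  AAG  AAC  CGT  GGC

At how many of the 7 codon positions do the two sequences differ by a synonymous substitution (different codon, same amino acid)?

Codon 1: ATG Met / ATG Met — identical.
Codon 2: TTG Leu / TTG Leu — identical.
Codon 3: ATA Ile / CGT Arg — nonsynonymous.
Codon 4: AAG Lys / AAG Lys — identical.
Codon 5: CCA Pro / AAC Asn — nonsynonymous.
Codon 6: CGT Arg / CGT Arg — identical.
Codon 7: GGC Gly / GGC Gly — identical.
Synonymous differences: 0.

0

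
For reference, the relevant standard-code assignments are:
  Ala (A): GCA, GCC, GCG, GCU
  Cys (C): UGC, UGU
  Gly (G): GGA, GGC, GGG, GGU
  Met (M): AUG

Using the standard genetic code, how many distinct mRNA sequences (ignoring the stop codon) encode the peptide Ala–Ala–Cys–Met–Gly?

128

Ala: 4 codons.
Ala: 4 codons.
Cys: 2 codons.
Met: 1 codon.
Gly: 4 codons.
4 × 4 × 2 × 1 × 4 = 128.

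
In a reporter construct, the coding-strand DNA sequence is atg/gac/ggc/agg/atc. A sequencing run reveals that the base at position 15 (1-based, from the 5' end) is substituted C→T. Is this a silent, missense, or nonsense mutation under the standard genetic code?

silent

Position 15 falls in codon 5: ATC → Ile.
After the substitution the codon is ATT → Ile.
Both encode Ile, so the change is synonymous.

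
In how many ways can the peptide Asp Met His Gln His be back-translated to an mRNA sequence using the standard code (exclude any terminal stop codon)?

Asp: 2 codons.
Met: 1 codon.
His: 2 codons.
Gln: 2 codons.
His: 2 codons.
2 × 1 × 2 × 2 × 2 = 16.

16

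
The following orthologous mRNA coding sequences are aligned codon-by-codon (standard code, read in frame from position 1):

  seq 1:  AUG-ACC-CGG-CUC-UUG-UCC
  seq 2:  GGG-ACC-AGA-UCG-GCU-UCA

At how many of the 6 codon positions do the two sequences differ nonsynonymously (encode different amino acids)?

Codon 1: AUG Met / GGG Gly — nonsynonymous.
Codon 2: ACC Thr / ACC Thr — identical.
Codon 3: CGG Arg / AGA Arg — synonymous.
Codon 4: CUC Leu / UCG Ser — nonsynonymous.
Codon 5: UUG Leu / GCU Ala — nonsynonymous.
Codon 6: UCC Ser / UCA Ser — synonymous.
Nonsynonymous differences: 3.

3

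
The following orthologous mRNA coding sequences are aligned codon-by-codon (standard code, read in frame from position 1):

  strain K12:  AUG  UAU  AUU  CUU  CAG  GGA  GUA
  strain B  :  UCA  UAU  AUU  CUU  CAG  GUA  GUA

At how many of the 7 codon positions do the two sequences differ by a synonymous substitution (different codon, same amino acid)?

Codon 1: AUG Met / UCA Ser — nonsynonymous.
Codon 2: UAU Tyr / UAU Tyr — identical.
Codon 3: AUU Ile / AUU Ile — identical.
Codon 4: CUU Leu / CUU Leu — identical.
Codon 5: CAG Gln / CAG Gln — identical.
Codon 6: GGA Gly / GUA Val — nonsynonymous.
Codon 7: GUA Val / GUA Val — identical.
Synonymous differences: 0.

0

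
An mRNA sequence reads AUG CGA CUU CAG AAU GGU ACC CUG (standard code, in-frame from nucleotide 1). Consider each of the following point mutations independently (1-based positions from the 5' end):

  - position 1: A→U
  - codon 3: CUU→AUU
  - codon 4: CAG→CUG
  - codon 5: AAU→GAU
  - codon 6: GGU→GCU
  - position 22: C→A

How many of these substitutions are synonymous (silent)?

0

Codon 1: AUG (Met) → UUG (Leu) — missense.
Codon 3: CUU (Leu) → AUU (Ile) — missense.
Codon 4: CAG (Gln) → CUG (Leu) — missense.
Codon 5: AAU (Asn) → GAU (Asp) — missense.
Codon 6: GGU (Gly) → GCU (Ala) — missense.
Codon 8: CUG (Leu) → AUG (Met) — missense.
Synonymous: 0 of 6.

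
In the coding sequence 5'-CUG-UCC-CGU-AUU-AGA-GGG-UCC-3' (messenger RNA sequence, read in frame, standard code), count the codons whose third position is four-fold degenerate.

Codon 1 CUG (Leu): third position 4-fold.
Codon 2 UCC (Ser): third position 4-fold.
Codon 3 CGU (Arg): third position 4-fold.
Codon 4 AUU (Ile): third position 3-fold.
Codon 5 AGA (Arg): third position 2-fold.
Codon 6 GGG (Gly): third position 4-fold.
Codon 7 UCC (Ser): third position 4-fold.
Four-fold degenerate third positions: 5.

5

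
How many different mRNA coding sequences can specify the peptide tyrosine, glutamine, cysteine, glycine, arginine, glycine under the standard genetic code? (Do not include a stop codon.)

768

Tyr: 2 codons.
Gln: 2 codons.
Cys: 2 codons.
Gly: 4 codons.
Arg: 6 codons.
Gly: 4 codons.
2 × 2 × 2 × 4 × 6 × 4 = 768.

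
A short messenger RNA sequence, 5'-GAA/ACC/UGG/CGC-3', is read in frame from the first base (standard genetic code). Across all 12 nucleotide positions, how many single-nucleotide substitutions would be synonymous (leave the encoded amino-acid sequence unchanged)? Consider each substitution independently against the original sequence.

Codon 1 (GAA, Glu): 1 synonymous substitution.
Codon 2 (ACC, Thr): 3 synonymous substitutions.
Codon 3 (UGG, Trp): 0 synonymous substitutions.
Codon 4 (CGC, Arg): 3 synonymous substitutions.
Total: 1 + 3 + 0 + 3 = 7.

7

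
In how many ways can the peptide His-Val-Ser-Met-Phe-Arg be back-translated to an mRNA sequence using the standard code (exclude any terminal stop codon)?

His: 2 codons.
Val: 4 codons.
Ser: 6 codons.
Met: 1 codon.
Phe: 2 codons.
Arg: 6 codons.
2 × 4 × 6 × 1 × 2 × 6 = 576.

576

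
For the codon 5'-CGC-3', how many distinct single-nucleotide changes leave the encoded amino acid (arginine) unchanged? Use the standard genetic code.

Position 1: none → 0 synonymous.
Position 2: none → 0 synonymous.
Position 3: CGT, CGA, CGG → 3 synonymous.
Total: 0 + 0 + 3 = 3.

3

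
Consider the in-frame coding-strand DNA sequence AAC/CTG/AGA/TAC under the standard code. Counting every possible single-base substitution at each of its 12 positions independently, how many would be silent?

Codon 1 (AAC, Asn): 1 synonymous substitution.
Codon 2 (CTG, Leu): 4 synonymous substitutions.
Codon 3 (AGA, Arg): 2 synonymous substitutions.
Codon 4 (TAC, Tyr): 1 synonymous substitution.
Total: 1 + 4 + 2 + 1 = 8.

8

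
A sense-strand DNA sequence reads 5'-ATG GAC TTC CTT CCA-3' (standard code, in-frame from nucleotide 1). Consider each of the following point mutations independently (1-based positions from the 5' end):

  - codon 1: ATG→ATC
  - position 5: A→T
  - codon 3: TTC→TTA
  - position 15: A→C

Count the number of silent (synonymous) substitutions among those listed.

Codon 1: ATG (Met) → ATC (Ile) — missense.
Codon 2: GAC (Asp) → GTC (Val) — missense.
Codon 3: TTC (Phe) → TTA (Leu) — missense.
Codon 5: CCA (Pro) → CCC (Pro) — synonymous.
Synonymous: 1 of 4.

1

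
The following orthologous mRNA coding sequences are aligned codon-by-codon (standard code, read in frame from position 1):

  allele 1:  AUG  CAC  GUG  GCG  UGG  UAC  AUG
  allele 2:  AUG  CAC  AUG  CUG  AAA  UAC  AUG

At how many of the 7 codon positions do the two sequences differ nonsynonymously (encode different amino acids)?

3

Codon 1: AUG Met / AUG Met — identical.
Codon 2: CAC His / CAC His — identical.
Codon 3: GUG Val / AUG Met — nonsynonymous.
Codon 4: GCG Ala / CUG Leu — nonsynonymous.
Codon 5: UGG Trp / AAA Lys — nonsynonymous.
Codon 6: UAC Tyr / UAC Tyr — identical.
Codon 7: AUG Met / AUG Met — identical.
Nonsynonymous differences: 3.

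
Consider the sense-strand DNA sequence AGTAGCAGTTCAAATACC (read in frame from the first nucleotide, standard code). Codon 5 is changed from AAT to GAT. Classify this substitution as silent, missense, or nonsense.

missense

Position 13 falls in codon 5: AAT → Asn.
After the substitution the codon is GAT → Asp.
Asn ≠ Asp, so this is a missense mutation.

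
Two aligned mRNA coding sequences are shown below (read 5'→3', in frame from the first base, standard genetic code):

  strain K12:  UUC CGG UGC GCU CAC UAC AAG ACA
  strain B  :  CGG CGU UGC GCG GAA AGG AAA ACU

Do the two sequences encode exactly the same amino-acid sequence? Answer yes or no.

no

Codon 1: UUC Phe / CGG Arg — nonsynonymous.
Codon 2: CGG Arg / CGU Arg — synonymous.
Codon 3: UGC Cys / UGC Cys — identical.
Codon 4: GCU Ala / GCG Ala — synonymous.
Codon 5: CAC His / GAA Glu — nonsynonymous.
Codon 6: UAC Tyr / AGG Arg — nonsynonymous.
Codon 7: AAG Lys / AAA Lys — synonymous.
Codon 8: ACA Thr / ACU Thr — synonymous.
Nonsynonymous differences: 3 → different protein.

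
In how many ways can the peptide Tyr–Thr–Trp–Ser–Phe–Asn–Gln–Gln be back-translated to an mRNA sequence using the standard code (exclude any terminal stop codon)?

768

Tyr: 2 codons.
Thr: 4 codons.
Trp: 1 codon.
Ser: 6 codons.
Phe: 2 codons.
Asn: 2 codons.
Gln: 2 codons.
Gln: 2 codons.
2 × 4 × 1 × 6 × 2 × 2 × 2 × 2 = 768.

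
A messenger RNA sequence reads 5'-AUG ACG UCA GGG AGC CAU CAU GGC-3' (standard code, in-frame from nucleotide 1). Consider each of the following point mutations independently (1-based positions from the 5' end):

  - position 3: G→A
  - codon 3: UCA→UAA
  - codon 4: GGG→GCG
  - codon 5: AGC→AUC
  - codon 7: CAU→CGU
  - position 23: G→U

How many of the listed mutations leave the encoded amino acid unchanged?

Codon 1: AUG (Met) → AUA (Ile) — missense.
Codon 3: UCA (Ser) → UAA (Stop) — nonsense.
Codon 4: GGG (Gly) → GCG (Ala) — missense.
Codon 5: AGC (Ser) → AUC (Ile) — missense.
Codon 7: CAU (His) → CGU (Arg) — missense.
Codon 8: GGC (Gly) → GUC (Val) — missense.
Synonymous: 0 of 6.

0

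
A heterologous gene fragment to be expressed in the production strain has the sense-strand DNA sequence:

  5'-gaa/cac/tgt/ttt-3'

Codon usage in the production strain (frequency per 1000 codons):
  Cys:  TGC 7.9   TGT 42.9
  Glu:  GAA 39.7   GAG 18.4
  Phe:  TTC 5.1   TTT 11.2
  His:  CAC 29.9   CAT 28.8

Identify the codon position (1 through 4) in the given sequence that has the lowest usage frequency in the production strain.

4

Codon 1 GAA (Glu): 39.7 per 1000.
Codon 2 CAC (His): 29.9 per 1000.
Codon 3 TGT (Cys): 42.9 per 1000.
Codon 4 TTT (Phe): 11.2 per 1000.
Lowest frequency is 11.2 at codon 4.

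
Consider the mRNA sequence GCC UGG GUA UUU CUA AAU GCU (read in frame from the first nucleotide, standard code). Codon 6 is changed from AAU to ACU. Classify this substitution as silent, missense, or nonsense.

missense

Position 17 falls in codon 6: AAU → Asn.
After the substitution the codon is ACU → Thr.
Asn ≠ Thr, so this is a missense mutation.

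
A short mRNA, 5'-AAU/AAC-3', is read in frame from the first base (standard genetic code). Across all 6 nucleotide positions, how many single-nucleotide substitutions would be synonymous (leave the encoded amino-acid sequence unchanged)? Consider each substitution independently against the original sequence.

Codon 1 (AAU, Asn): 1 synonymous substitution.
Codon 2 (AAC, Asn): 1 synonymous substitution.
Total: 1 + 1 = 2.

2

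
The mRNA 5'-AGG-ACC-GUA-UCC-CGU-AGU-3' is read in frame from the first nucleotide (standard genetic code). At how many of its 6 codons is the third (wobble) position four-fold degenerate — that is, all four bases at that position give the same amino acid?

4

Codon 1 AGG (Arg): third position 2-fold.
Codon 2 ACC (Thr): third position 4-fold.
Codon 3 GUA (Val): third position 4-fold.
Codon 4 UCC (Ser): third position 4-fold.
Codon 5 CGU (Arg): third position 4-fold.
Codon 6 AGU (Ser): third position 2-fold.
Four-fold degenerate third positions: 4.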